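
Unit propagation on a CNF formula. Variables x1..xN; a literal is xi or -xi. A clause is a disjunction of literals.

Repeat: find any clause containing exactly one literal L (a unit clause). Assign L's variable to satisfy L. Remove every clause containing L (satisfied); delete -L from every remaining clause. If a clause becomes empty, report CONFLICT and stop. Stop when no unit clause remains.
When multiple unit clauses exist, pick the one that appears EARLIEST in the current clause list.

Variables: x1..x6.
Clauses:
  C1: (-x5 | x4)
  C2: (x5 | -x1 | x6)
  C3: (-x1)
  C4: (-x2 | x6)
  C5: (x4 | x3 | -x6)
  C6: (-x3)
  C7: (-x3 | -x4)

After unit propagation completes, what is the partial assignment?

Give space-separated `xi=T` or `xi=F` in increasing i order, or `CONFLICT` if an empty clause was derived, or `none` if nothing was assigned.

unit clause [-1] forces x1=F; simplify:
  satisfied 2 clause(s); 5 remain; assigned so far: [1]
unit clause [-3] forces x3=F; simplify:
  drop 3 from [4, 3, -6] -> [4, -6]
  satisfied 2 clause(s); 3 remain; assigned so far: [1, 3]

Answer: x1=F x3=F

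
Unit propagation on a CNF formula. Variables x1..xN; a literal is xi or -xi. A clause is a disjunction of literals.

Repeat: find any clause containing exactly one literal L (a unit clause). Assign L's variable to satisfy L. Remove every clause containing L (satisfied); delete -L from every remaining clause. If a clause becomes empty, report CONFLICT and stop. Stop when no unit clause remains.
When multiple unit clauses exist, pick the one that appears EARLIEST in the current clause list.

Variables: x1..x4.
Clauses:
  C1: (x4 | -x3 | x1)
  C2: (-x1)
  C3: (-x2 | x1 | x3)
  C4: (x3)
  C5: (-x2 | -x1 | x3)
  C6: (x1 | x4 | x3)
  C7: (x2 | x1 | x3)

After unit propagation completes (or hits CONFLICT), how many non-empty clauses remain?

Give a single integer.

Answer: 0

Derivation:
unit clause [-1] forces x1=F; simplify:
  drop 1 from [4, -3, 1] -> [4, -3]
  drop 1 from [-2, 1, 3] -> [-2, 3]
  drop 1 from [1, 4, 3] -> [4, 3]
  drop 1 from [2, 1, 3] -> [2, 3]
  satisfied 2 clause(s); 5 remain; assigned so far: [1]
unit clause [3] forces x3=T; simplify:
  drop -3 from [4, -3] -> [4]
  satisfied 4 clause(s); 1 remain; assigned so far: [1, 3]
unit clause [4] forces x4=T; simplify:
  satisfied 1 clause(s); 0 remain; assigned so far: [1, 3, 4]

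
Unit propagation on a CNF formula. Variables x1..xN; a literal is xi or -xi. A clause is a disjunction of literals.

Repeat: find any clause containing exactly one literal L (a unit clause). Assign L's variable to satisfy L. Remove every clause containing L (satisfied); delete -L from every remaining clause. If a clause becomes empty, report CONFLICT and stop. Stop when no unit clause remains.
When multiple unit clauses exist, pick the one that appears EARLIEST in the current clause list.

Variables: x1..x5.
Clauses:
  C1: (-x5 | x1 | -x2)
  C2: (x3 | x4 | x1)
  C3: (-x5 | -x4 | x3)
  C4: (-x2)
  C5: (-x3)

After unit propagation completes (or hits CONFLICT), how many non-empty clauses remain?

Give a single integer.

Answer: 2

Derivation:
unit clause [-2] forces x2=F; simplify:
  satisfied 2 clause(s); 3 remain; assigned so far: [2]
unit clause [-3] forces x3=F; simplify:
  drop 3 from [3, 4, 1] -> [4, 1]
  drop 3 from [-5, -4, 3] -> [-5, -4]
  satisfied 1 clause(s); 2 remain; assigned so far: [2, 3]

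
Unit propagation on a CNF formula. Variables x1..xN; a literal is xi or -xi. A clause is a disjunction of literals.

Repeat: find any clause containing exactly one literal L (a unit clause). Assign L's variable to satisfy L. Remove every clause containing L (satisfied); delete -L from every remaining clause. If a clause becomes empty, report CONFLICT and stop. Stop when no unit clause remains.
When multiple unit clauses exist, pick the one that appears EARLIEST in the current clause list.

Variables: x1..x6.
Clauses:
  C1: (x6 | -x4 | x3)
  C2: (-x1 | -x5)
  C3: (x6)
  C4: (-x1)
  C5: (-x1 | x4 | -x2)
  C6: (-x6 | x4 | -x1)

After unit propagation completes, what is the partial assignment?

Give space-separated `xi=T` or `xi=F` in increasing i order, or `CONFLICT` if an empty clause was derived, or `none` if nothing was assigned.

unit clause [6] forces x6=T; simplify:
  drop -6 from [-6, 4, -1] -> [4, -1]
  satisfied 2 clause(s); 4 remain; assigned so far: [6]
unit clause [-1] forces x1=F; simplify:
  satisfied 4 clause(s); 0 remain; assigned so far: [1, 6]

Answer: x1=F x6=T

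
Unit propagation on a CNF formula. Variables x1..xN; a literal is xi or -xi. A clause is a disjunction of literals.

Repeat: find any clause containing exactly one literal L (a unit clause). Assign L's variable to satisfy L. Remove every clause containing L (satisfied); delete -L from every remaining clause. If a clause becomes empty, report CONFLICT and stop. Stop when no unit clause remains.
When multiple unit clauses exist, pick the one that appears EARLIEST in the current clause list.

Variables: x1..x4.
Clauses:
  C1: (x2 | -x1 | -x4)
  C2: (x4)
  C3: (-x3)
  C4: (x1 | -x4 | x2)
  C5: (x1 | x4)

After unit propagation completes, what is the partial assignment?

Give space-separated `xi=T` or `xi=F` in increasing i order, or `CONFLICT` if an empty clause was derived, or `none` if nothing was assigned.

unit clause [4] forces x4=T; simplify:
  drop -4 from [2, -1, -4] -> [2, -1]
  drop -4 from [1, -4, 2] -> [1, 2]
  satisfied 2 clause(s); 3 remain; assigned so far: [4]
unit clause [-3] forces x3=F; simplify:
  satisfied 1 clause(s); 2 remain; assigned so far: [3, 4]

Answer: x3=F x4=T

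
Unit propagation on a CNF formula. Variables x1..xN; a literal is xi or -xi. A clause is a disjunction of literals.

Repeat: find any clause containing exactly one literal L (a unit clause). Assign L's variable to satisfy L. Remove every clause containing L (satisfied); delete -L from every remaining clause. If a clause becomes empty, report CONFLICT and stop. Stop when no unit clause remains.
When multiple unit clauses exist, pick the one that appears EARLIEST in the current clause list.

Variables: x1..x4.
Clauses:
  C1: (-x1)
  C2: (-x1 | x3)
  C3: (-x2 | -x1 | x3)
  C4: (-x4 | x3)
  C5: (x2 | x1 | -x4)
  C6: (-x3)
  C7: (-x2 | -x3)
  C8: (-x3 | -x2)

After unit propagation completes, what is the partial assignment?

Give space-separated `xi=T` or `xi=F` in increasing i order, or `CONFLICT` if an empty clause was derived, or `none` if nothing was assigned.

Answer: x1=F x3=F x4=F

Derivation:
unit clause [-1] forces x1=F; simplify:
  drop 1 from [2, 1, -4] -> [2, -4]
  satisfied 3 clause(s); 5 remain; assigned so far: [1]
unit clause [-3] forces x3=F; simplify:
  drop 3 from [-4, 3] -> [-4]
  satisfied 3 clause(s); 2 remain; assigned so far: [1, 3]
unit clause [-4] forces x4=F; simplify:
  satisfied 2 clause(s); 0 remain; assigned so far: [1, 3, 4]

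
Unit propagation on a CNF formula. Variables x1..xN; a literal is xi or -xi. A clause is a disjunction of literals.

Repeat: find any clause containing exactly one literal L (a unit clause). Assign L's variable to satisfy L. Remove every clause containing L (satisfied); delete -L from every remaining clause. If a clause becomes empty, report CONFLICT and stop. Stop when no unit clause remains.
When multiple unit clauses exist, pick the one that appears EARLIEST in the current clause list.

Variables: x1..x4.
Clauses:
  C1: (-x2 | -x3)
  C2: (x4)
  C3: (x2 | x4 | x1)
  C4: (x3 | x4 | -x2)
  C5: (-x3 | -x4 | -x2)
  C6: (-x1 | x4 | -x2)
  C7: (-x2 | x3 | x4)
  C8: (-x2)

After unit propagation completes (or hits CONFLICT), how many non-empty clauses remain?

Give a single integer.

unit clause [4] forces x4=T; simplify:
  drop -4 from [-3, -4, -2] -> [-3, -2]
  satisfied 5 clause(s); 3 remain; assigned so far: [4]
unit clause [-2] forces x2=F; simplify:
  satisfied 3 clause(s); 0 remain; assigned so far: [2, 4]

Answer: 0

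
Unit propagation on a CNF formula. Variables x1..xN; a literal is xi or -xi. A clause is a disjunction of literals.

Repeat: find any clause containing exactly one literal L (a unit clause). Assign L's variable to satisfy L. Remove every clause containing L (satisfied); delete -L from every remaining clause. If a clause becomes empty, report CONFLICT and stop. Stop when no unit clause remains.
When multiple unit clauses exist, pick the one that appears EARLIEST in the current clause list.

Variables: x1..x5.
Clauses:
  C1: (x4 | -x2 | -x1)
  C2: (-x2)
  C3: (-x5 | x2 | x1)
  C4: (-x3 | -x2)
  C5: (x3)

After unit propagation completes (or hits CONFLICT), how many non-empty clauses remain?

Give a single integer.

Answer: 1

Derivation:
unit clause [-2] forces x2=F; simplify:
  drop 2 from [-5, 2, 1] -> [-5, 1]
  satisfied 3 clause(s); 2 remain; assigned so far: [2]
unit clause [3] forces x3=T; simplify:
  satisfied 1 clause(s); 1 remain; assigned so far: [2, 3]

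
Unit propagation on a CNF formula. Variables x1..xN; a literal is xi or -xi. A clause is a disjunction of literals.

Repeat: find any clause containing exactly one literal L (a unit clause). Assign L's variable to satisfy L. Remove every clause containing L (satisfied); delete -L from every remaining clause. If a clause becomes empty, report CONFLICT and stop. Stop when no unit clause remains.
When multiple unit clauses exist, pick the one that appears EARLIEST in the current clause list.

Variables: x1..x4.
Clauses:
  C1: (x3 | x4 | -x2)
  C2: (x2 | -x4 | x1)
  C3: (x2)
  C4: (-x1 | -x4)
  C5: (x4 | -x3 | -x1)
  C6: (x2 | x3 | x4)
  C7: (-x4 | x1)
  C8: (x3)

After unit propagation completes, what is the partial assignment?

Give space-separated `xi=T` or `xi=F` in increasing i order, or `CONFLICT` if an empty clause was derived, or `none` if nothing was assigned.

unit clause [2] forces x2=T; simplify:
  drop -2 from [3, 4, -2] -> [3, 4]
  satisfied 3 clause(s); 5 remain; assigned so far: [2]
unit clause [3] forces x3=T; simplify:
  drop -3 from [4, -3, -1] -> [4, -1]
  satisfied 2 clause(s); 3 remain; assigned so far: [2, 3]

Answer: x2=T x3=T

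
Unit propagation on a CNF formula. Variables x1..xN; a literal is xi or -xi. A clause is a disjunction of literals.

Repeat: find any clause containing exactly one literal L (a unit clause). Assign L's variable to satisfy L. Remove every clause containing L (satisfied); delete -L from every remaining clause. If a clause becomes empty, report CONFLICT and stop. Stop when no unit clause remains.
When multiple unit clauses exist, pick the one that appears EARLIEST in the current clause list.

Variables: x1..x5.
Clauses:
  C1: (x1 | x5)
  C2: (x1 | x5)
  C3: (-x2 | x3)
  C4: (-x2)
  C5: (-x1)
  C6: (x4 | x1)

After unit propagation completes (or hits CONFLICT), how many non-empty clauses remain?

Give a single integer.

Answer: 0

Derivation:
unit clause [-2] forces x2=F; simplify:
  satisfied 2 clause(s); 4 remain; assigned so far: [2]
unit clause [-1] forces x1=F; simplify:
  drop 1 from [1, 5] -> [5]
  drop 1 from [1, 5] -> [5]
  drop 1 from [4, 1] -> [4]
  satisfied 1 clause(s); 3 remain; assigned so far: [1, 2]
unit clause [5] forces x5=T; simplify:
  satisfied 2 clause(s); 1 remain; assigned so far: [1, 2, 5]
unit clause [4] forces x4=T; simplify:
  satisfied 1 clause(s); 0 remain; assigned so far: [1, 2, 4, 5]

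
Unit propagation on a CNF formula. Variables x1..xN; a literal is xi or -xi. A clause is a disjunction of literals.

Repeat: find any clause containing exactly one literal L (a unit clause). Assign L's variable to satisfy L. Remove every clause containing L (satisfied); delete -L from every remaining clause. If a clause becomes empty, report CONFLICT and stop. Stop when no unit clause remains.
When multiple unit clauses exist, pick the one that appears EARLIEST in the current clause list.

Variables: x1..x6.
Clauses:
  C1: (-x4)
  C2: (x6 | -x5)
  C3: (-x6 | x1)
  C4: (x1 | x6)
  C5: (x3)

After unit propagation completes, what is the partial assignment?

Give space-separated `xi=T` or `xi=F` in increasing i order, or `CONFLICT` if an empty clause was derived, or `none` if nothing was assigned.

Answer: x3=T x4=F

Derivation:
unit clause [-4] forces x4=F; simplify:
  satisfied 1 clause(s); 4 remain; assigned so far: [4]
unit clause [3] forces x3=T; simplify:
  satisfied 1 clause(s); 3 remain; assigned so far: [3, 4]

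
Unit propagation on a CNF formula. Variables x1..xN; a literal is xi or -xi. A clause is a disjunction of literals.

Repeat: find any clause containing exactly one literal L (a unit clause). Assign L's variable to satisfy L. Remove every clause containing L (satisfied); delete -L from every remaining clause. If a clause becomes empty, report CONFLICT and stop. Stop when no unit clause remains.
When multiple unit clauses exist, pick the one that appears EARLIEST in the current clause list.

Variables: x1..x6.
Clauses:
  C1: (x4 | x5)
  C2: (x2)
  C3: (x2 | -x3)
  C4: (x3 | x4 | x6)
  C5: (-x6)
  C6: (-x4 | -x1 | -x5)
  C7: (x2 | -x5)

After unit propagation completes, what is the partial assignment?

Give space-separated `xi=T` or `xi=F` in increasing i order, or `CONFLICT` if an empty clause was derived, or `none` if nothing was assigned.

Answer: x2=T x6=F

Derivation:
unit clause [2] forces x2=T; simplify:
  satisfied 3 clause(s); 4 remain; assigned so far: [2]
unit clause [-6] forces x6=F; simplify:
  drop 6 from [3, 4, 6] -> [3, 4]
  satisfied 1 clause(s); 3 remain; assigned so far: [2, 6]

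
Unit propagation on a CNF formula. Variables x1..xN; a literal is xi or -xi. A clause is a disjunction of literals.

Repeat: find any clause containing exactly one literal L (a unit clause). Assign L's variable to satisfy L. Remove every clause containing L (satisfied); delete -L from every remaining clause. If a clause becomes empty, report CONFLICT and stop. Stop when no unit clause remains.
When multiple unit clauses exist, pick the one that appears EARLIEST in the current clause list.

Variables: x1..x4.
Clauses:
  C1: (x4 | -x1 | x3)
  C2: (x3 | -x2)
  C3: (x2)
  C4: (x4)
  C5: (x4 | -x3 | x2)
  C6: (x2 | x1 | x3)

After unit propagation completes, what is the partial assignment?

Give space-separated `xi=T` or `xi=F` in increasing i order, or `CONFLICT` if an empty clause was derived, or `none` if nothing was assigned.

Answer: x2=T x3=T x4=T

Derivation:
unit clause [2] forces x2=T; simplify:
  drop -2 from [3, -2] -> [3]
  satisfied 3 clause(s); 3 remain; assigned so far: [2]
unit clause [3] forces x3=T; simplify:
  satisfied 2 clause(s); 1 remain; assigned so far: [2, 3]
unit clause [4] forces x4=T; simplify:
  satisfied 1 clause(s); 0 remain; assigned so far: [2, 3, 4]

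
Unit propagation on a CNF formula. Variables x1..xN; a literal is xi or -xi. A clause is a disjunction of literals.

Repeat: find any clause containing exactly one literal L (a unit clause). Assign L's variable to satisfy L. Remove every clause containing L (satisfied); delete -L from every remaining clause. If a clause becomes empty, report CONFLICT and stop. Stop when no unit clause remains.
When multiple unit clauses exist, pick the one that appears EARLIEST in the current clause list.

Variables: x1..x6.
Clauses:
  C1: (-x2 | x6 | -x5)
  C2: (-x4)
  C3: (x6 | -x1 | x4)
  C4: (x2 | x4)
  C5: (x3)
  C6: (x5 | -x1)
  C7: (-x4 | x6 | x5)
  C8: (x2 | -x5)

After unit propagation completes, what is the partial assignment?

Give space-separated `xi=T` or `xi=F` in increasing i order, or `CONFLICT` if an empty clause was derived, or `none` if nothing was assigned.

unit clause [-4] forces x4=F; simplify:
  drop 4 from [6, -1, 4] -> [6, -1]
  drop 4 from [2, 4] -> [2]
  satisfied 2 clause(s); 6 remain; assigned so far: [4]
unit clause [2] forces x2=T; simplify:
  drop -2 from [-2, 6, -5] -> [6, -5]
  satisfied 2 clause(s); 4 remain; assigned so far: [2, 4]
unit clause [3] forces x3=T; simplify:
  satisfied 1 clause(s); 3 remain; assigned so far: [2, 3, 4]

Answer: x2=T x3=T x4=F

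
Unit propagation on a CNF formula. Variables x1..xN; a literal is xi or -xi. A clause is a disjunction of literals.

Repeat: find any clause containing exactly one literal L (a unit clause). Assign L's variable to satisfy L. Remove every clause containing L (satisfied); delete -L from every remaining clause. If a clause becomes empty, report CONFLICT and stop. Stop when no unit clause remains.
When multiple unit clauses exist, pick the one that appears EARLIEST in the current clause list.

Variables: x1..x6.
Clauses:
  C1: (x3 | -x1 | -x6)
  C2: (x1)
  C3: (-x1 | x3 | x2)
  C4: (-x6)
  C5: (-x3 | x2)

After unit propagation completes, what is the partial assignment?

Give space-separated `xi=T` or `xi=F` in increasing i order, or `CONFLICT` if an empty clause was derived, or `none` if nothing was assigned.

Answer: x1=T x6=F

Derivation:
unit clause [1] forces x1=T; simplify:
  drop -1 from [3, -1, -6] -> [3, -6]
  drop -1 from [-1, 3, 2] -> [3, 2]
  satisfied 1 clause(s); 4 remain; assigned so far: [1]
unit clause [-6] forces x6=F; simplify:
  satisfied 2 clause(s); 2 remain; assigned so far: [1, 6]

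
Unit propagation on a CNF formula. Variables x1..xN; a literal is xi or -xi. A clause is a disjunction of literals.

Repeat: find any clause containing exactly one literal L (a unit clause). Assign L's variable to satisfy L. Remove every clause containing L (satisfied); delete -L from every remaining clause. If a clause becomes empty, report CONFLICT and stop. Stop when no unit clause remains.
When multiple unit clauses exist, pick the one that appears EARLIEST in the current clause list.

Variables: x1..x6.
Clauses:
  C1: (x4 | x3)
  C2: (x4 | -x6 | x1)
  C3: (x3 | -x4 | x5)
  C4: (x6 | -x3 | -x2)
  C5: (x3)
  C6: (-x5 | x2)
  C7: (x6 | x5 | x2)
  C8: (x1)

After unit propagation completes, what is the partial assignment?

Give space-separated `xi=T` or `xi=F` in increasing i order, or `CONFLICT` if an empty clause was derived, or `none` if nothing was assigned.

unit clause [3] forces x3=T; simplify:
  drop -3 from [6, -3, -2] -> [6, -2]
  satisfied 3 clause(s); 5 remain; assigned so far: [3]
unit clause [1] forces x1=T; simplify:
  satisfied 2 clause(s); 3 remain; assigned so far: [1, 3]

Answer: x1=T x3=T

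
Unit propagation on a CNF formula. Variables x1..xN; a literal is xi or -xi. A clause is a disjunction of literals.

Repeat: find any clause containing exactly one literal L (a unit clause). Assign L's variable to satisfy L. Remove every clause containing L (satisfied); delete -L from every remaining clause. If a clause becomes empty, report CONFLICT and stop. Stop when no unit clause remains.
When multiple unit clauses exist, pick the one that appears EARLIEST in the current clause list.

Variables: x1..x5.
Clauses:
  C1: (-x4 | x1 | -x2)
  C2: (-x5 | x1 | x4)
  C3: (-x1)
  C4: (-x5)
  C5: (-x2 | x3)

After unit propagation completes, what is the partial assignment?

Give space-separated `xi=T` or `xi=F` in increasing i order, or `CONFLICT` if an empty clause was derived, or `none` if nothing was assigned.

Answer: x1=F x5=F

Derivation:
unit clause [-1] forces x1=F; simplify:
  drop 1 from [-4, 1, -2] -> [-4, -2]
  drop 1 from [-5, 1, 4] -> [-5, 4]
  satisfied 1 clause(s); 4 remain; assigned so far: [1]
unit clause [-5] forces x5=F; simplify:
  satisfied 2 clause(s); 2 remain; assigned so far: [1, 5]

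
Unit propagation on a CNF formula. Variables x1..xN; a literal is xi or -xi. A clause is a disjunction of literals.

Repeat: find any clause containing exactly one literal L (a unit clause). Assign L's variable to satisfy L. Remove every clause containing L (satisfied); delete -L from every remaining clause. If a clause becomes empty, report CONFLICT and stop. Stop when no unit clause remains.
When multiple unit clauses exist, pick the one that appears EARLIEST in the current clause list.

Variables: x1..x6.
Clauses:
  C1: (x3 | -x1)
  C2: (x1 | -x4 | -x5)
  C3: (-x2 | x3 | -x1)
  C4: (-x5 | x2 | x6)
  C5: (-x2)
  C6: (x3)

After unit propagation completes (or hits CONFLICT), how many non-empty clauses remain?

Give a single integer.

Answer: 2

Derivation:
unit clause [-2] forces x2=F; simplify:
  drop 2 from [-5, 2, 6] -> [-5, 6]
  satisfied 2 clause(s); 4 remain; assigned so far: [2]
unit clause [3] forces x3=T; simplify:
  satisfied 2 clause(s); 2 remain; assigned so far: [2, 3]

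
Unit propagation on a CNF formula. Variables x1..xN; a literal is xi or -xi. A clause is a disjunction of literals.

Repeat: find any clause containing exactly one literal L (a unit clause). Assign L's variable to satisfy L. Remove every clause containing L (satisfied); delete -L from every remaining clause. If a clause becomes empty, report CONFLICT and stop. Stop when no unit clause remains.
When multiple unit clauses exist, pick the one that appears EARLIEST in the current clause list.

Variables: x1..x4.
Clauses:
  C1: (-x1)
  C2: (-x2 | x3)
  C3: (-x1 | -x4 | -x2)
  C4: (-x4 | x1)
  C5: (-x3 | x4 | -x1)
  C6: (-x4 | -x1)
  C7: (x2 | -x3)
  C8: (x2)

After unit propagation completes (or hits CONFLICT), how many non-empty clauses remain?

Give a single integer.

unit clause [-1] forces x1=F; simplify:
  drop 1 from [-4, 1] -> [-4]
  satisfied 4 clause(s); 4 remain; assigned so far: [1]
unit clause [-4] forces x4=F; simplify:
  satisfied 1 clause(s); 3 remain; assigned so far: [1, 4]
unit clause [2] forces x2=T; simplify:
  drop -2 from [-2, 3] -> [3]
  satisfied 2 clause(s); 1 remain; assigned so far: [1, 2, 4]
unit clause [3] forces x3=T; simplify:
  satisfied 1 clause(s); 0 remain; assigned so far: [1, 2, 3, 4]

Answer: 0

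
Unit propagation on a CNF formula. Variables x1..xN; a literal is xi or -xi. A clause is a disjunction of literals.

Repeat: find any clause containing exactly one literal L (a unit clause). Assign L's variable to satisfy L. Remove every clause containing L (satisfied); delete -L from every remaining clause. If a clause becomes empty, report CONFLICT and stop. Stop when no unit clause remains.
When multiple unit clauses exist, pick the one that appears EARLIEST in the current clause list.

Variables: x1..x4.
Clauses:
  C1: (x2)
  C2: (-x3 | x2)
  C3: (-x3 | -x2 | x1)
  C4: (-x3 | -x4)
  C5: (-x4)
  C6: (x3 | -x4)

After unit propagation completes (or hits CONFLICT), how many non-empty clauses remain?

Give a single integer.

unit clause [2] forces x2=T; simplify:
  drop -2 from [-3, -2, 1] -> [-3, 1]
  satisfied 2 clause(s); 4 remain; assigned so far: [2]
unit clause [-4] forces x4=F; simplify:
  satisfied 3 clause(s); 1 remain; assigned so far: [2, 4]

Answer: 1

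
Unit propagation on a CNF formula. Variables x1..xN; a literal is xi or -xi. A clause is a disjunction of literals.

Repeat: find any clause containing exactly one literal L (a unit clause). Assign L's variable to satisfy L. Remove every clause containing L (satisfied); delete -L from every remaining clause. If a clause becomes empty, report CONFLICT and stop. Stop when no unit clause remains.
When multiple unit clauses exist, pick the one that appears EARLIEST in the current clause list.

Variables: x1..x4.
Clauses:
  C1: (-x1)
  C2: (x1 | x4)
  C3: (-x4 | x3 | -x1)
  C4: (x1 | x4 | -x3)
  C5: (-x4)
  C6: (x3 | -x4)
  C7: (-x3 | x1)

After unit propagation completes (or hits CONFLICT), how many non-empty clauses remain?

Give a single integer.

unit clause [-1] forces x1=F; simplify:
  drop 1 from [1, 4] -> [4]
  drop 1 from [1, 4, -3] -> [4, -3]
  drop 1 from [-3, 1] -> [-3]
  satisfied 2 clause(s); 5 remain; assigned so far: [1]
unit clause [4] forces x4=T; simplify:
  drop -4 from [-4] -> [] (empty!)
  drop -4 from [3, -4] -> [3]
  satisfied 2 clause(s); 3 remain; assigned so far: [1, 4]
CONFLICT (empty clause)

Answer: 2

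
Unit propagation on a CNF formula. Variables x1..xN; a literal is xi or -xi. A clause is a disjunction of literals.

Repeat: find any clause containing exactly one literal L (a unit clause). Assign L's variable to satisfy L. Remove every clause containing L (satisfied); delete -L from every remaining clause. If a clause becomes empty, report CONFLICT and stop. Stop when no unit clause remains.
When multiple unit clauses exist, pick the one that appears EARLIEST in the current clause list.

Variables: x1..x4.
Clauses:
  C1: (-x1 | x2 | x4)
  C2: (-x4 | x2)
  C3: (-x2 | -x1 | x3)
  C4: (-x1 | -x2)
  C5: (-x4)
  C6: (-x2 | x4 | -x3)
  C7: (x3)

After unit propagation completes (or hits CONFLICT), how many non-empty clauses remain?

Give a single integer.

Answer: 0

Derivation:
unit clause [-4] forces x4=F; simplify:
  drop 4 from [-1, 2, 4] -> [-1, 2]
  drop 4 from [-2, 4, -3] -> [-2, -3]
  satisfied 2 clause(s); 5 remain; assigned so far: [4]
unit clause [3] forces x3=T; simplify:
  drop -3 from [-2, -3] -> [-2]
  satisfied 2 clause(s); 3 remain; assigned so far: [3, 4]
unit clause [-2] forces x2=F; simplify:
  drop 2 from [-1, 2] -> [-1]
  satisfied 2 clause(s); 1 remain; assigned so far: [2, 3, 4]
unit clause [-1] forces x1=F; simplify:
  satisfied 1 clause(s); 0 remain; assigned so far: [1, 2, 3, 4]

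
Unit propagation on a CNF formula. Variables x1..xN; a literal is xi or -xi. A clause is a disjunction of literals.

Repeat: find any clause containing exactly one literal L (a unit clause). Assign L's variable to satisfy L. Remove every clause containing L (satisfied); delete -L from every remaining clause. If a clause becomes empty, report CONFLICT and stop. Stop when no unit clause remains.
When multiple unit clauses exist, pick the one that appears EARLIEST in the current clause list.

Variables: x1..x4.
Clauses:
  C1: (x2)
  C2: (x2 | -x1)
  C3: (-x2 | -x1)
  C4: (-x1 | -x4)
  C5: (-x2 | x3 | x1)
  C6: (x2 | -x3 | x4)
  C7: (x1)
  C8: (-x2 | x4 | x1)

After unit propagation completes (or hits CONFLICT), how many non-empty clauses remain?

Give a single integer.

Answer: 2

Derivation:
unit clause [2] forces x2=T; simplify:
  drop -2 from [-2, -1] -> [-1]
  drop -2 from [-2, 3, 1] -> [3, 1]
  drop -2 from [-2, 4, 1] -> [4, 1]
  satisfied 3 clause(s); 5 remain; assigned so far: [2]
unit clause [-1] forces x1=F; simplify:
  drop 1 from [3, 1] -> [3]
  drop 1 from [1] -> [] (empty!)
  drop 1 from [4, 1] -> [4]
  satisfied 2 clause(s); 3 remain; assigned so far: [1, 2]
CONFLICT (empty clause)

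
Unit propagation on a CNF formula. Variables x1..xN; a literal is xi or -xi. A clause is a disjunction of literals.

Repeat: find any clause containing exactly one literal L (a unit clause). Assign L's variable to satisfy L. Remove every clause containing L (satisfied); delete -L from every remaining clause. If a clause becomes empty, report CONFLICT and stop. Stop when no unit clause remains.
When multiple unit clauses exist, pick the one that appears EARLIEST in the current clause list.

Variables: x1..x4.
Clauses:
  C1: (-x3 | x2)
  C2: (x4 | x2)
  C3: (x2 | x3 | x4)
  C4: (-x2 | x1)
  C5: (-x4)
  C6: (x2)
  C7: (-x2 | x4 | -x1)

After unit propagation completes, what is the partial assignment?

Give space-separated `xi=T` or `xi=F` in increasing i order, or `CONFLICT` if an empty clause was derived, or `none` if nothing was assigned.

unit clause [-4] forces x4=F; simplify:
  drop 4 from [4, 2] -> [2]
  drop 4 from [2, 3, 4] -> [2, 3]
  drop 4 from [-2, 4, -1] -> [-2, -1]
  satisfied 1 clause(s); 6 remain; assigned so far: [4]
unit clause [2] forces x2=T; simplify:
  drop -2 from [-2, 1] -> [1]
  drop -2 from [-2, -1] -> [-1]
  satisfied 4 clause(s); 2 remain; assigned so far: [2, 4]
unit clause [1] forces x1=T; simplify:
  drop -1 from [-1] -> [] (empty!)
  satisfied 1 clause(s); 1 remain; assigned so far: [1, 2, 4]
CONFLICT (empty clause)

Answer: CONFLICT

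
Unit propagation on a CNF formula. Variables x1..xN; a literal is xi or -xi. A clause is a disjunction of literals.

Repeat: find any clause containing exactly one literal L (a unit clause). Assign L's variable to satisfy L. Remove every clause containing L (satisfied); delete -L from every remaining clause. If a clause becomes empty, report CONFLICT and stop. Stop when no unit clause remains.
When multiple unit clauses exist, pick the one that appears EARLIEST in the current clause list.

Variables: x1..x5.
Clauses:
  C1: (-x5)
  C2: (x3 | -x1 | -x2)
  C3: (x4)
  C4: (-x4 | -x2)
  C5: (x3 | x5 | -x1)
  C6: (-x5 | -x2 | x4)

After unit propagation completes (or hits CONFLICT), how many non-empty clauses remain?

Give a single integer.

Answer: 1

Derivation:
unit clause [-5] forces x5=F; simplify:
  drop 5 from [3, 5, -1] -> [3, -1]
  satisfied 2 clause(s); 4 remain; assigned so far: [5]
unit clause [4] forces x4=T; simplify:
  drop -4 from [-4, -2] -> [-2]
  satisfied 1 clause(s); 3 remain; assigned so far: [4, 5]
unit clause [-2] forces x2=F; simplify:
  satisfied 2 clause(s); 1 remain; assigned so far: [2, 4, 5]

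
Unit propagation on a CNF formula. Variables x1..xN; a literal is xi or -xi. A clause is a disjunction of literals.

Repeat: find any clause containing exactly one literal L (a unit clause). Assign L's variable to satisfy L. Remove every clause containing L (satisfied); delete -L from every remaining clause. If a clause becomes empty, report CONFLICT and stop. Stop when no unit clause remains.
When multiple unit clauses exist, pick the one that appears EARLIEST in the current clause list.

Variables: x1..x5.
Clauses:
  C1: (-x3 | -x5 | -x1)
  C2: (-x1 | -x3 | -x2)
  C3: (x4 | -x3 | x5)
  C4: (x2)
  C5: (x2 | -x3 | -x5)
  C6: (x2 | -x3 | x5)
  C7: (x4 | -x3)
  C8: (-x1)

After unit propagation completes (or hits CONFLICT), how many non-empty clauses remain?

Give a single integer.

Answer: 2

Derivation:
unit clause [2] forces x2=T; simplify:
  drop -2 from [-1, -3, -2] -> [-1, -3]
  satisfied 3 clause(s); 5 remain; assigned so far: [2]
unit clause [-1] forces x1=F; simplify:
  satisfied 3 clause(s); 2 remain; assigned so far: [1, 2]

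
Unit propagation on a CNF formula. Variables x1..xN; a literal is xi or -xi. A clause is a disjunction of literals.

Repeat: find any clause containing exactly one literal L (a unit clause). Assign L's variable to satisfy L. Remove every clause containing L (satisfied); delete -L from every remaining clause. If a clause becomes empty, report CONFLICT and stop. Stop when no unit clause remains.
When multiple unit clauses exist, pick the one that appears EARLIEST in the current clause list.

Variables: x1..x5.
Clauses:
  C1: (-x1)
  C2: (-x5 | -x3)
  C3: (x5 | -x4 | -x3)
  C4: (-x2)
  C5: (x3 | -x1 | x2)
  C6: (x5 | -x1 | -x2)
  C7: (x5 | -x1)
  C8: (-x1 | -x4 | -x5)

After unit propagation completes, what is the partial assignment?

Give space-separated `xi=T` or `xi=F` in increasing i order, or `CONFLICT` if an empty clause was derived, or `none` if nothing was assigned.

unit clause [-1] forces x1=F; simplify:
  satisfied 5 clause(s); 3 remain; assigned so far: [1]
unit clause [-2] forces x2=F; simplify:
  satisfied 1 clause(s); 2 remain; assigned so far: [1, 2]

Answer: x1=F x2=F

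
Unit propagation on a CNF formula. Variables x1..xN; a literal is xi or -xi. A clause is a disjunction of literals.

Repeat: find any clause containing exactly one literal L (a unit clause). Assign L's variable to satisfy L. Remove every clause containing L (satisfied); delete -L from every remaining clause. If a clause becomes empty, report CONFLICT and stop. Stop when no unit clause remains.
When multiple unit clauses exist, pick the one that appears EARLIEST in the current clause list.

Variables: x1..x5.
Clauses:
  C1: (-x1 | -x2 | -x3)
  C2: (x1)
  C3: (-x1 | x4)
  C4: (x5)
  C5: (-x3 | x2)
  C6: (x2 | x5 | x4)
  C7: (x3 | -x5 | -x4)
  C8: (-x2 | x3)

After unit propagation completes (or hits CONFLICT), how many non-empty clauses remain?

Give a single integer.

Answer: 0

Derivation:
unit clause [1] forces x1=T; simplify:
  drop -1 from [-1, -2, -3] -> [-2, -3]
  drop -1 from [-1, 4] -> [4]
  satisfied 1 clause(s); 7 remain; assigned so far: [1]
unit clause [4] forces x4=T; simplify:
  drop -4 from [3, -5, -4] -> [3, -5]
  satisfied 2 clause(s); 5 remain; assigned so far: [1, 4]
unit clause [5] forces x5=T; simplify:
  drop -5 from [3, -5] -> [3]
  satisfied 1 clause(s); 4 remain; assigned so far: [1, 4, 5]
unit clause [3] forces x3=T; simplify:
  drop -3 from [-2, -3] -> [-2]
  drop -3 from [-3, 2] -> [2]
  satisfied 2 clause(s); 2 remain; assigned so far: [1, 3, 4, 5]
unit clause [-2] forces x2=F; simplify:
  drop 2 from [2] -> [] (empty!)
  satisfied 1 clause(s); 1 remain; assigned so far: [1, 2, 3, 4, 5]
CONFLICT (empty clause)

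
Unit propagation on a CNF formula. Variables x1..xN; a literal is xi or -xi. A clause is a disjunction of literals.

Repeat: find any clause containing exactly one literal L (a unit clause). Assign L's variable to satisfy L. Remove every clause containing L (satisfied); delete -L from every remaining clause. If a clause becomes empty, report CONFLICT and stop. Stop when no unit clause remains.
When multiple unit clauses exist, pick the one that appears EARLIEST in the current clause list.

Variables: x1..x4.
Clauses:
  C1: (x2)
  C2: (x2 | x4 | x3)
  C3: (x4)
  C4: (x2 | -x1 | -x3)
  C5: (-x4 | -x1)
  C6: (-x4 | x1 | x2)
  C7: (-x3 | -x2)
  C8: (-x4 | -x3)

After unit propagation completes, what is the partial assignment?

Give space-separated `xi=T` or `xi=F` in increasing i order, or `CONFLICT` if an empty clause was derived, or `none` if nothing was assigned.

Answer: x1=F x2=T x3=F x4=T

Derivation:
unit clause [2] forces x2=T; simplify:
  drop -2 from [-3, -2] -> [-3]
  satisfied 4 clause(s); 4 remain; assigned so far: [2]
unit clause [4] forces x4=T; simplify:
  drop -4 from [-4, -1] -> [-1]
  drop -4 from [-4, -3] -> [-3]
  satisfied 1 clause(s); 3 remain; assigned so far: [2, 4]
unit clause [-1] forces x1=F; simplify:
  satisfied 1 clause(s); 2 remain; assigned so far: [1, 2, 4]
unit clause [-3] forces x3=F; simplify:
  satisfied 2 clause(s); 0 remain; assigned so far: [1, 2, 3, 4]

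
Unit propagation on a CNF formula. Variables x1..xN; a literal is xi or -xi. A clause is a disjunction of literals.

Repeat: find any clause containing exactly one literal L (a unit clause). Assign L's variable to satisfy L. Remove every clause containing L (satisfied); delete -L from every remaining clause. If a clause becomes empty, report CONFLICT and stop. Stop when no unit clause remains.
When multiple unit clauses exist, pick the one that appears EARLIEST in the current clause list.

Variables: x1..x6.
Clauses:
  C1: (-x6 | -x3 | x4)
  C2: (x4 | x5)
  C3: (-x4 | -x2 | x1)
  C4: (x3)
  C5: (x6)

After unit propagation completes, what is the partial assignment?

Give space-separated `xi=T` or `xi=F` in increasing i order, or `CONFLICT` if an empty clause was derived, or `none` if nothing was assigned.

unit clause [3] forces x3=T; simplify:
  drop -3 from [-6, -3, 4] -> [-6, 4]
  satisfied 1 clause(s); 4 remain; assigned so far: [3]
unit clause [6] forces x6=T; simplify:
  drop -6 from [-6, 4] -> [4]
  satisfied 1 clause(s); 3 remain; assigned so far: [3, 6]
unit clause [4] forces x4=T; simplify:
  drop -4 from [-4, -2, 1] -> [-2, 1]
  satisfied 2 clause(s); 1 remain; assigned so far: [3, 4, 6]

Answer: x3=T x4=T x6=T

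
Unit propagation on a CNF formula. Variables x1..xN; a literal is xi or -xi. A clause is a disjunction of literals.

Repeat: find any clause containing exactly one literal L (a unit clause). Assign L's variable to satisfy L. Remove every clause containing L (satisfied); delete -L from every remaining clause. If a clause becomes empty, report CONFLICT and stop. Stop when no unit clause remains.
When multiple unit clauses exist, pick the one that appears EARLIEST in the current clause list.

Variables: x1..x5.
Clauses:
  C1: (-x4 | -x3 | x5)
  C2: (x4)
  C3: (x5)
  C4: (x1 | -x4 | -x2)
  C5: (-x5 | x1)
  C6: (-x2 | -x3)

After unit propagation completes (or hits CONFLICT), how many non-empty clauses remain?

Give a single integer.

Answer: 1

Derivation:
unit clause [4] forces x4=T; simplify:
  drop -4 from [-4, -3, 5] -> [-3, 5]
  drop -4 from [1, -4, -2] -> [1, -2]
  satisfied 1 clause(s); 5 remain; assigned so far: [4]
unit clause [5] forces x5=T; simplify:
  drop -5 from [-5, 1] -> [1]
  satisfied 2 clause(s); 3 remain; assigned so far: [4, 5]
unit clause [1] forces x1=T; simplify:
  satisfied 2 clause(s); 1 remain; assigned so far: [1, 4, 5]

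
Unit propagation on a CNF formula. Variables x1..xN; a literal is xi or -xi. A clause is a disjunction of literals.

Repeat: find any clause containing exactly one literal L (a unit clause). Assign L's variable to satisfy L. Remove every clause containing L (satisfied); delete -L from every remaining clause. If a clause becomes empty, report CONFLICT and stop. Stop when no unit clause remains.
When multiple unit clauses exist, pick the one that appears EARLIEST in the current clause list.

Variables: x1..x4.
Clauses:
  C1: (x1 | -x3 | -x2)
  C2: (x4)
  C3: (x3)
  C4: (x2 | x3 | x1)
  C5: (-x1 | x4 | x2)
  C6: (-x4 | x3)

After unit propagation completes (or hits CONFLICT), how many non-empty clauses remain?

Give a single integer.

Answer: 1

Derivation:
unit clause [4] forces x4=T; simplify:
  drop -4 from [-4, 3] -> [3]
  satisfied 2 clause(s); 4 remain; assigned so far: [4]
unit clause [3] forces x3=T; simplify:
  drop -3 from [1, -3, -2] -> [1, -2]
  satisfied 3 clause(s); 1 remain; assigned so far: [3, 4]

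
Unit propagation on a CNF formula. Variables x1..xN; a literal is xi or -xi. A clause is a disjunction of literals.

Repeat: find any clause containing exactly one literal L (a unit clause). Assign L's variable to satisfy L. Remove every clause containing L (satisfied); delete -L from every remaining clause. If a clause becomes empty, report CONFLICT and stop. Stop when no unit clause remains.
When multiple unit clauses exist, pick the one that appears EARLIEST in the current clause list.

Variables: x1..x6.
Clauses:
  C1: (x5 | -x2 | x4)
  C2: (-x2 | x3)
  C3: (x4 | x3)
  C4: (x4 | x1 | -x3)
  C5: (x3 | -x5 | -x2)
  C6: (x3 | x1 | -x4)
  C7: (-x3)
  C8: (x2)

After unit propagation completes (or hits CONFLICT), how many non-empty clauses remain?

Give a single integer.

Answer: 2

Derivation:
unit clause [-3] forces x3=F; simplify:
  drop 3 from [-2, 3] -> [-2]
  drop 3 from [4, 3] -> [4]
  drop 3 from [3, -5, -2] -> [-5, -2]
  drop 3 from [3, 1, -4] -> [1, -4]
  satisfied 2 clause(s); 6 remain; assigned so far: [3]
unit clause [-2] forces x2=F; simplify:
  drop 2 from [2] -> [] (empty!)
  satisfied 3 clause(s); 3 remain; assigned so far: [2, 3]
CONFLICT (empty clause)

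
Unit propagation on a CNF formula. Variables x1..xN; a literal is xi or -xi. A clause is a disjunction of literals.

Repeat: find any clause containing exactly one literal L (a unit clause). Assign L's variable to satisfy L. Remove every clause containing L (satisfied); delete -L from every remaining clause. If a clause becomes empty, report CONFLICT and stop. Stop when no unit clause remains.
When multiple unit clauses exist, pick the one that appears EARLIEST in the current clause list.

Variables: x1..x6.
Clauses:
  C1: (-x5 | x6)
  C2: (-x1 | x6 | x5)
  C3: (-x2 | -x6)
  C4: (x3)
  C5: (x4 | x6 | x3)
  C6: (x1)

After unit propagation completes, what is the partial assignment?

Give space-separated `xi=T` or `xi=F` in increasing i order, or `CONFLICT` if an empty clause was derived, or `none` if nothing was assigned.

Answer: x1=T x3=T

Derivation:
unit clause [3] forces x3=T; simplify:
  satisfied 2 clause(s); 4 remain; assigned so far: [3]
unit clause [1] forces x1=T; simplify:
  drop -1 from [-1, 6, 5] -> [6, 5]
  satisfied 1 clause(s); 3 remain; assigned so far: [1, 3]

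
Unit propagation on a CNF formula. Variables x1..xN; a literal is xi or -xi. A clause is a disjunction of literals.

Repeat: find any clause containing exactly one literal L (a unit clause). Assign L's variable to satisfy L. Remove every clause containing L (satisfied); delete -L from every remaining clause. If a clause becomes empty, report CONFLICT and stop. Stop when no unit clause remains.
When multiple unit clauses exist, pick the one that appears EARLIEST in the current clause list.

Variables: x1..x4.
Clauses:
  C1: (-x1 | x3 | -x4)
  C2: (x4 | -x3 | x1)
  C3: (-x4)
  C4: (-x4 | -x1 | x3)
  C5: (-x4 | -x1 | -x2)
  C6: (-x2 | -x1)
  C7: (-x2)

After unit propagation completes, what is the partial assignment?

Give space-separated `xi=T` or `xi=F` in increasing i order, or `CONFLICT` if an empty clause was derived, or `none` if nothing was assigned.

unit clause [-4] forces x4=F; simplify:
  drop 4 from [4, -3, 1] -> [-3, 1]
  satisfied 4 clause(s); 3 remain; assigned so far: [4]
unit clause [-2] forces x2=F; simplify:
  satisfied 2 clause(s); 1 remain; assigned so far: [2, 4]

Answer: x2=F x4=F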